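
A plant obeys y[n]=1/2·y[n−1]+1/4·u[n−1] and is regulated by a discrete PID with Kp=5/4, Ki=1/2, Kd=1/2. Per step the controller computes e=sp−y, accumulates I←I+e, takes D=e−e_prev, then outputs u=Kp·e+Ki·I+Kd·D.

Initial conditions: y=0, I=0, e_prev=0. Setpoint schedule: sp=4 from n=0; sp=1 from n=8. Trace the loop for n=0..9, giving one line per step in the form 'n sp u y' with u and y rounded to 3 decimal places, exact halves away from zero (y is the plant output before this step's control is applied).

(exact arithmetic carried between steps; '≈' marks a value shown rounded to 6 d.p. or computed from one; I and e_prev carry over from the previous line; the table rounds u and y to 3 d.p., halves away from zero)
n=0: y=0, sp=4, e=sp−y=4; I=4, D=e−e_prev=4; u=5/4·4+1/2·4+1/2·4=9; next y=1/2·0+1/4·9=2.25
n=1: y=2.25, sp=4, e=sp−y=1.75; I=5.75, D=e−e_prev=-2.25; u=5/4·1.75+1/2·5.75+1/2·(-2.25)=3.9375; next y=1/2·2.25+1/4·3.9375=2.109375
n=2: y=2.109375, sp=4, e=sp−y=1.890625; I=7.640625, D=e−e_prev=0.140625; u=5/4·1.890625+1/2·7.640625+1/2·0.140625≈6.253906; next y=1/2·2.109375+1/4·6.253906≈2.618164
n=3: y≈2.618164, sp=4, e=sp−y≈1.381836; I≈9.022461, D=e−e_prev≈-0.508789; u=5/4·1.381836+1/2·9.022461+1/2·(-0.508789)≈5.984131; next y=1/2·2.618164+1/4·5.984131≈2.805115
n=4: y≈2.805115, sp=4, e=sp−y≈1.194885; I≈10.217346, D=e−e_prev≈-0.186951; u=5/4·1.194885+1/2·10.217346+1/2·(-0.186951)≈6.508804; next y=1/2·2.805115+1/4·6.508804≈3.029758
n=5: y≈3.029758, sp=4, e=sp−y≈0.970242; I≈11.187588, D=e−e_prev≈-0.224644; u=5/4·0.970242+1/2·11.187588+1/2·(-0.224644)≈6.694274; next y=1/2·3.029758+1/4·6.694274≈3.188448
n=6: y≈3.188448, sp=4, e=sp−y≈0.811552; I≈11.999140, D=e−e_prev≈-0.158689; u=5/4·0.811552+1/2·11.999140+1/2·(-0.158689)≈6.934666; next y=1/2·3.188448+1/4·6.934666≈3.327890
n=7: y≈3.327890, sp=4, e=sp−y≈0.672110; I≈12.671250, D=e−e_prev≈-0.139443; u=5/4·0.672110+1/2·12.671250+1/2·(-0.139443)≈7.106041; next y=1/2·3.327890+1/4·7.106041≈3.440455
n=8: y≈3.440455, sp=1, e=sp−y≈-2.440455; I≈10.230794, D=e−e_prev≈-3.112565; u=5/4·(-2.440455)+1/2·10.230794+1/2·(-3.112565)≈0.508546; next y=1/2·3.440455+1/4·0.508546≈1.847364
n=9: y≈1.847364, sp=1, e=sp−y≈-0.847364; I≈9.383430, D=e−e_prev≈1.593091; u=5/4·(-0.847364)+1/2·9.383430+1/2·1.593091≈4.429056; next y=1/2·1.847364+1/4·4.429056≈2.030946

0 4 9.000 0.000
1 4 3.938 2.250
2 4 6.254 2.109
3 4 5.984 2.618
4 4 6.509 2.805
5 4 6.694 3.030
6 4 6.935 3.188
7 4 7.106 3.328
8 1 0.509 3.440
9 1 4.429 1.847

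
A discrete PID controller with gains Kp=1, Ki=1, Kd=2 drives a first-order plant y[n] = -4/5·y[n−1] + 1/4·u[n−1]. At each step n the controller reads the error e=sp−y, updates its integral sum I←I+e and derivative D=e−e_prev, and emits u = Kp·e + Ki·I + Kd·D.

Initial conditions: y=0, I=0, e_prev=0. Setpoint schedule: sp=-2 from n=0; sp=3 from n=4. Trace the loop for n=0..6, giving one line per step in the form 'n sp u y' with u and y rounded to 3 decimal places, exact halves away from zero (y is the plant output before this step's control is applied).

0 -2 -8.000 0.000
1 -2 2.000 -2.000
2 -2 -18.400 2.100
3 -2 19.220 -6.280
4 3 -37.696 9.829
5 3 86.158 -17.287
6 3 -158.413 35.369

(exact arithmetic carried between steps; '≈' marks a value shown rounded to 6 d.p. or computed from one; I and e_prev carry over from the previous line; the table rounds u and y to 3 d.p., halves away from zero)
n=0: y=0, sp=-2, e=sp−y=-2; I=-2, D=e−e_prev=-2; u=1·(-2)+1·(-2)+2·(-2)=-8; next y=-4/5·0+1/4·(-8)=-2
n=1: y=-2, sp=-2, e=sp−y=0; I=-2, D=e−e_prev=2; u=1·0+1·(-2)+2·2=2; next y=-4/5·(-2)+1/4·2=2.1
n=2: y=2.1, sp=-2, e=sp−y=-4.1; I=-6.1, D=e−e_prev=-4.1; u=1·(-4.1)+1·(-6.1)+2·(-4.1)=-18.4; next y=-4/5·2.1+1/4·(-18.4)=-6.28
n=3: y=-6.28, sp=-2, e=sp−y=4.28; I=-1.82, D=e−e_prev=8.38; u=1·4.28+1·(-1.82)+2·8.38=19.22; next y=-4/5·(-6.28)+1/4·19.22=9.829
n=4: y=9.829, sp=3, e=sp−y=-6.829; I=-8.649, D=e−e_prev=-11.109; u=1·(-6.829)+1·(-8.649)+2·(-11.109)=-37.696; next y=-4/5·9.829+1/4·(-37.696)=-17.2872
n=5: y=-17.2872, sp=3, e=sp−y=20.2872; I=11.6382, D=e−e_prev=27.1162; u=1·20.2872+1·11.6382+2·27.1162=86.1578; next y=-4/5·(-17.2872)+1/4·86.1578=35.36921
n=6: y=35.36921, sp=3, e=sp−y=-32.36921; I=-20.73101, D=e−e_prev=-52.65641; u=1·(-32.36921)+1·(-20.73101)+2·(-52.65641)=-158.41304; next y=-4/5·35.36921+1/4·(-158.41304)=-67.898628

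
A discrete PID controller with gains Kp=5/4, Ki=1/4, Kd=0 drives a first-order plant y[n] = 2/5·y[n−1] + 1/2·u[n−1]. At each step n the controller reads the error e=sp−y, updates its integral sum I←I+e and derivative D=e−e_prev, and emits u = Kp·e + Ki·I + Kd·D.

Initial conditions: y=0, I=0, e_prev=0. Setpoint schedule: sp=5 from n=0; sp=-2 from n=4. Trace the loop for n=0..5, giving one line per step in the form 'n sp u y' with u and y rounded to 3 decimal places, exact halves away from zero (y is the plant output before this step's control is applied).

(exact arithmetic carried between steps; '≈' marks a value shown rounded to 6 d.p. or computed from one; I and e_prev carry over from the previous line; the table rounds u and y to 3 d.p., halves away from zero)
n=0: y=0, sp=5, e=sp−y=5; I=5, D=e−e_prev=5; u=5/4·5+1/4·5+0·5=7.5; next y=2/5·0+1/2·7.5=3.75
n=1: y=3.75, sp=5, e=sp−y=1.25; I=6.25, D=e−e_prev=-3.75; u=5/4·1.25+1/4·6.25+0·(-3.75)=3.125; next y=2/5·3.75+1/2·3.125=3.0625
n=2: y=3.0625, sp=5, e=sp−y=1.9375; I=8.1875, D=e−e_prev=0.6875; u=5/4·1.9375+1/4·8.1875+0·0.6875=4.46875; next y=2/5·3.0625+1/2·4.46875=3.459375
n=3: y=3.459375, sp=5, e=sp−y=1.540625; I=9.728125, D=e−e_prev=-0.396875; u=5/4·1.540625+1/4·9.728125+0·(-0.396875)≈4.357813; next y=2/5·3.459375+1/2·4.357813≈3.562656
n=4: y≈3.562656, sp=-2, e=sp−y≈-5.562656; I≈4.165469, D=e−e_prev≈-7.103281; u=5/4·(-5.562656)+1/4·4.165469+0·(-7.103281)≈-5.911953; next y=2/5·3.562656+1/2·(-5.911953)≈-1.530914
n=5: y≈-1.530914, sp=-2, e=sp−y≈-0.469086; I≈3.696383, D=e−e_prev≈5.093570; u=5/4·(-0.469086)+1/4·3.696383+0·5.093570≈0.337738; next y=2/5·(-1.530914)+1/2·0.337738≈-0.443496

0 5 7.500 0.000
1 5 3.125 3.750
2 5 4.469 3.063
3 5 4.358 3.459
4 -2 -5.912 3.563
5 -2 0.338 -1.531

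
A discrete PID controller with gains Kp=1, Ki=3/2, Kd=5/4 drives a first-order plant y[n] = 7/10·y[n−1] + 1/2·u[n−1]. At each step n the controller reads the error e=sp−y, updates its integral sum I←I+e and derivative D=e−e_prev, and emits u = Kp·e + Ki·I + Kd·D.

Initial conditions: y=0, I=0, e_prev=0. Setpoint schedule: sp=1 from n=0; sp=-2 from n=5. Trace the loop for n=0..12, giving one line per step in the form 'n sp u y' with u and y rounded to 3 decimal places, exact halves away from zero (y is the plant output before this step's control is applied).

0 1 3.750 0.000
1 1 -3.031 1.875
2 1 5.793 -0.203
3 1 -6.090 2.754
4 1 9.493 -1.117
5 -2 -22.477 3.964
6 -2 25.282 -8.463
7 -2 -37.483 6.717
8 -2 46.254 -14.040
9 -2 -64.153 13.299
10 -2 82.321 -22.767
11 -2 -111.576 25.223
12 -2 145.158 -38.132

(exact arithmetic carried between steps; '≈' marks a value shown rounded to 6 d.p. or computed from one; I and e_prev carry over from the previous line; the table rounds u and y to 3 d.p., halves away from zero)
n=0: y=0, sp=1, e=sp−y=1; I=1, D=e−e_prev=1; u=1·1+3/2·1+5/4·1=3.75; next y=7/10·0+1/2·3.75=1.875
n=1: y=1.875, sp=1, e=sp−y=-0.875; I=0.125, D=e−e_prev=-1.875; u=1·(-0.875)+3/2·0.125+5/4·(-1.875)=-3.03125; next y=7/10·1.875+1/2·(-3.03125)=-0.203125
n=2: y=-0.203125, sp=1, e=sp−y=1.203125; I=1.328125, D=e−e_prev=2.078125; u=1·1.203125+3/2·1.328125+5/4·2.078125≈5.792969; next y=7/10·(-0.203125)+1/2·5.792969≈2.754297
n=3: y≈2.754297, sp=1, e=sp−y≈-1.754297; I≈-0.426172, D=e−e_prev≈-2.957422; u=1·(-1.754297)+3/2·(-0.426172)+5/4·(-2.957422)≈-6.090332; next y=7/10·2.754297+1/2·(-6.090332)≈-1.117158
n=4: y≈-1.117158, sp=1, e=sp−y≈2.117158; I≈1.690986, D=e−e_prev≈3.871455; u=1·2.117158+3/2·1.690986+5/4·3.871455≈9.492957; next y=7/10·(-1.117158)+1/2·9.492957≈3.964468
n=5: y≈3.964468, sp=-2, e=sp−y≈-5.964468; I≈-4.273481, D=e−e_prev≈-8.081626; u=1·(-5.964468)+3/2·(-4.273481)+5/4·(-8.081626)≈-22.476721; next y=7/10·3.964468+1/2·(-22.476721)≈-8.463233
n=6: y≈-8.463233, sp=-2, e=sp−y≈6.463233; I≈2.189752, D=e−e_prev≈12.427701; u=1·6.463233+3/2·2.189752+5/4·12.427701≈25.282488; next y=7/10·(-8.463233)+1/2·25.282488≈6.716981
n=7: y≈6.716981, sp=-2, e=sp−y≈-8.716981; I≈-6.527228, D=e−e_prev≈-15.180214; u=1·(-8.716981)+3/2·(-6.527228)+5/4·(-15.180214)≈-37.483091; next y=7/10·6.716981+1/2·(-37.483091)≈-14.039659
n=8: y≈-14.039659, sp=-2, e=sp−y≈12.039659; I≈5.512431, D=e−e_prev≈20.756640; u=1·12.039659+3/2·5.512431+5/4·20.756640≈46.254104; next y=7/10·(-14.039659)+1/2·46.254104≈13.299291
n=9: y≈13.299291, sp=-2, e=sp−y≈-15.299291; I≈-9.786860, D=e−e_prev≈-27.338950; u=1·(-15.299291)+3/2·(-9.786860)+5/4·(-27.338950)≈-64.153269; next y=7/10·13.299291+1/2·(-64.153269)≈-22.767131
n=10: y≈-22.767131, sp=-2, e=sp−y≈20.767131; I≈10.980270, D=e−e_prev≈36.066422; u=1·20.767131+3/2·10.980270+5/4·36.066422≈82.320563; next y=7/10·(-22.767131)+1/2·82.320563≈25.223290
n=11: y≈25.223290, sp=-2, e=sp−y≈-27.223290; I≈-16.243020, D=e−e_prev≈-47.990421; u=1·(-27.223290)+3/2·(-16.243020)+5/4·(-47.990421)≈-111.575846; next y=7/10·25.223290+1/2·(-111.575846)≈-38.131620
n=12: y≈-38.131620, sp=-2, e=sp−y≈36.131620; I≈19.888600, D=e−e_prev≈63.354910; u=1·36.131620+3/2·19.888600+5/4·63.354910≈145.158158; next y=7/10·(-38.131620)+1/2·145.158158≈45.886945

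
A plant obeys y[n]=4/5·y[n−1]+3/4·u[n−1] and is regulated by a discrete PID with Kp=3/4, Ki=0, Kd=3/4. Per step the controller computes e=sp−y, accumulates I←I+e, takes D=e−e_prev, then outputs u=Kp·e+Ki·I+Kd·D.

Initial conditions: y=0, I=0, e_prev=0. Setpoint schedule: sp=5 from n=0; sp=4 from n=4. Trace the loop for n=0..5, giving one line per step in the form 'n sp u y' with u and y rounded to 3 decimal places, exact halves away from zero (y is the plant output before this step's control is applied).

(exact arithmetic carried between steps; '≈' marks a value shown rounded to 6 d.p. or computed from one; I and e_prev carry over from the previous line; the table rounds u and y to 3 d.p., halves away from zero)
n=0: y=0, sp=5, e=sp−y=5; I=5, D=e−e_prev=5; u=3/4·5+0·5+3/4·5=7.5; next y=4/5·0+3/4·7.5=5.625
n=1: y=5.625, sp=5, e=sp−y=-0.625; I=4.375, D=e−e_prev=-5.625; u=3/4·(-0.625)+0·4.375+3/4·(-5.625)=-4.6875; next y=4/5·5.625+3/4·(-4.6875)=0.984375
n=2: y=0.984375, sp=5, e=sp−y=4.015625; I=8.390625, D=e−e_prev=4.640625; u=3/4·4.015625+0·8.390625+3/4·4.640625≈6.492188; next y=4/5·0.984375+3/4·6.492188≈5.656641
n=3: y≈5.656641, sp=5, e=sp−y≈-0.656641; I≈7.733984, D=e−e_prev≈-4.672266; u=3/4·(-0.656641)+0·7.733984+3/4·(-4.672266)≈-3.996680; next y=4/5·5.656641+3/4·(-3.996680)≈1.527803
n=4: y≈1.527803, sp=4, e=sp−y≈2.472197; I≈10.206182, D=e−e_prev≈3.128838; u=3/4·2.472197+0·10.206182+3/4·3.128838≈4.200776; next y=4/5·1.527803+3/4·4.200776≈4.372824
n=5: y≈4.372824, sp=4, e=sp−y≈-0.372824; I≈9.833357, D=e−e_prev≈-2.845022; u=3/4·(-0.372824)+0·9.833357+3/4·(-2.845022)≈-2.413385; next y=4/5·4.372824+3/4·(-2.413385)≈1.688221

0 5 7.500 0.000
1 5 -4.688 5.625
2 5 6.492 0.984
3 5 -3.997 5.657
4 4 4.201 1.528
5 4 -2.413 4.373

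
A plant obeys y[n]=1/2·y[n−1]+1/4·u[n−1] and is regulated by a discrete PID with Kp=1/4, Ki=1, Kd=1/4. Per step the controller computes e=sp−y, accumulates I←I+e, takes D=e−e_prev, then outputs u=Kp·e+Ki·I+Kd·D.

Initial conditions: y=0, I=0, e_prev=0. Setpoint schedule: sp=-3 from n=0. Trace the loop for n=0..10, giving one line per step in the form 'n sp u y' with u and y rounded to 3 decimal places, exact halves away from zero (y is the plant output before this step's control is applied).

0 -3 -4.500 0.000
1 -3 -5.063 -1.125
2 -3 -6.164 -1.828
3 -3 -6.571 -2.455
4 -3 -6.650 -2.870
5 -3 -6.542 -3.098
6 -3 -6.371 -3.184
7 -3 -6.208 -3.185
8 -3 -6.084 -3.144
9 -3 -6.006 -3.093
10 -3 -5.968 -3.048

(exact arithmetic carried between steps; '≈' marks a value shown rounded to 6 d.p. or computed from one; I and e_prev carry over from the previous line; the table rounds u and y to 3 d.p., halves away from zero)
n=0: y=0, sp=-3, e=sp−y=-3; I=-3, D=e−e_prev=-3; u=1/4·(-3)+1·(-3)+1/4·(-3)=-4.5; next y=1/2·0+1/4·(-4.5)=-1.125
n=1: y=-1.125, sp=-3, e=sp−y=-1.875; I=-4.875, D=e−e_prev=1.125; u=1/4·(-1.875)+1·(-4.875)+1/4·1.125=-5.0625; next y=1/2·(-1.125)+1/4·(-5.0625)=-1.828125
n=2: y=-1.828125, sp=-3, e=sp−y=-1.171875; I=-6.046875, D=e−e_prev=0.703125; u=1/4·(-1.171875)+1·(-6.046875)+1/4·0.703125≈-6.164063; next y=1/2·(-1.828125)+1/4·(-6.164063)≈-2.455078
n=3: y≈-2.455078, sp=-3, e=sp−y≈-0.544922; I≈-6.591797, D=e−e_prev≈0.626953; u=1/4·(-0.544922)+1·(-6.591797)+1/4·0.626953≈-6.571289; next y=1/2·(-2.455078)+1/4·(-6.571289)≈-2.870361
n=4: y≈-2.870361, sp=-3, e=sp−y≈-0.129639; I≈-6.721436, D=e−e_prev≈0.415283; u=1/4·(-0.129639)+1·(-6.721436)+1/4·0.415283≈-6.650024; next y=1/2·(-2.870361)+1/4·(-6.650024)≈-3.097687
n=5: y≈-3.097687, sp=-3, e=sp−y≈0.097687; I≈-6.623749, D=e−e_prev≈0.227325; u=1/4·0.097687+1·(-6.623749)+1/4·0.227325≈-6.542496; next y=1/2·(-3.097687)+1/4·(-6.542496)≈-3.184467
n=6: y≈-3.184467, sp=-3, e=sp−y≈0.184467; I≈-6.439281, D=e−e_prev≈0.086781; u=1/4·0.184467+1·(-6.439281)+1/4·0.086781≈-6.371469; next y=1/2·(-3.184467)+1/4·(-6.371469)≈-3.185101
n=7: y≈-3.185101, sp=-3, e=sp−y≈0.185101; I≈-6.254180, D=e−e_prev≈0.000634; u=1/4·0.185101+1·(-6.254180)+1/4·0.000634≈-6.207747; next y=1/2·(-3.185101)+1/4·(-6.207747)≈-3.144487
n=8: y≈-3.144487, sp=-3, e=sp−y≈0.144487; I≈-6.109693, D=e−e_prev≈-0.040614; u=1/4·0.144487+1·(-6.109693)+1/4·(-0.040614)≈-6.083725; next y=1/2·(-3.144487)+1/4·(-6.083725)≈-3.093175
n=9: y≈-3.093175, sp=-3, e=sp−y≈0.093175; I≈-6.016518, D=e−e_prev≈-0.051312; u=1/4·0.093175+1·(-6.016518)+1/4·(-0.051312)≈-6.006053; next y=1/2·(-3.093175)+1/4·(-6.006053)≈-3.048101
n=10: y≈-3.048101, sp=-3, e=sp−y≈0.048101; I≈-5.968418, D=e−e_prev≈-0.045074; u=1/4·0.048101+1·(-5.968418)+1/4·(-0.045074)≈-5.967661; next y=1/2·(-3.048101)+1/4·(-5.967661)≈-3.015966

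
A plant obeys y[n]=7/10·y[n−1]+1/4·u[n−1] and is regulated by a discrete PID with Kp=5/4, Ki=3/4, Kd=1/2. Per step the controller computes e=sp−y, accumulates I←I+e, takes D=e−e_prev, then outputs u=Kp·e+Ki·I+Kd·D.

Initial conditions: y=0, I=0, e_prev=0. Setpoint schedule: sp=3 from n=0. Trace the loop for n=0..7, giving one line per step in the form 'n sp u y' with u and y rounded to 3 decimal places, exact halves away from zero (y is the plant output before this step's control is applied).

(exact arithmetic carried between steps; '≈' marks a value shown rounded to 6 d.p. or computed from one; I and e_prev carry over from the previous line; the table rounds u and y to 3 d.p., halves away from zero)
n=0: y=0, sp=3, e=sp−y=3; I=3, D=e−e_prev=3; u=5/4·3+3/4·3+1/2·3=7.5; next y=7/10·0+1/4·7.5=1.875
n=1: y=1.875, sp=3, e=sp−y=1.125; I=4.125, D=e−e_prev=-1.875; u=5/4·1.125+3/4·4.125+1/2·(-1.875)=3.5625; next y=7/10·1.875+1/4·3.5625=2.203125
n=2: y=2.203125, sp=3, e=sp−y=0.796875; I=4.921875, D=e−e_prev=-0.328125; u=5/4·0.796875+3/4·4.921875+1/2·(-0.328125)≈4.523438; next y=7/10·2.203125+1/4·4.523438≈2.673047
n=3: y≈2.673047, sp=3, e=sp−y≈0.326953; I≈5.248828, D=e−e_prev≈-0.469922; u=5/4·0.326953+3/4·5.248828+1/2·(-0.469922)≈4.110352; next y=7/10·2.673047+1/4·4.110352≈2.898721
n=4: y≈2.898721, sp=3, e=sp−y≈0.101279; I≈5.350107, D=e−e_prev≈-0.225674; u=5/4·0.101279+3/4·5.350107+1/2·(-0.225674)≈4.026343; next y=7/10·2.898721+1/4·4.026343≈3.035690
n=5: y≈3.035690, sp=3, e=sp−y≈-0.035690; I≈5.314417, D=e−e_prev≈-0.136969; u=5/4·(-0.035690)+3/4·5.314417+1/2·(-0.136969)≈3.872715; next y=7/10·3.035690+1/4·3.872715≈3.093162
n=6: y≈3.093162, sp=3, e=sp−y≈-0.093162; I≈5.221255, D=e−e_prev≈-0.057472; u=5/4·(-0.093162)+3/4·5.221255+1/2·(-0.057472)≈3.770753; next y=7/10·3.093162+1/4·3.770753≈3.107902
n=7: y≈3.107902, sp=3, e=sp−y≈-0.107902; I≈5.113354, D=e−e_prev≈-0.014740; u=5/4·(-0.107902)+3/4·5.113354+1/2·(-0.014740)≈3.692768; next y=7/10·3.107902+1/4·3.692768≈3.098723

0 3 7.500 0.000
1 3 3.563 1.875
2 3 4.523 2.203
3 3 4.110 2.673
4 3 4.026 2.899
5 3 3.873 3.036
6 3 3.771 3.093
7 3 3.693 3.108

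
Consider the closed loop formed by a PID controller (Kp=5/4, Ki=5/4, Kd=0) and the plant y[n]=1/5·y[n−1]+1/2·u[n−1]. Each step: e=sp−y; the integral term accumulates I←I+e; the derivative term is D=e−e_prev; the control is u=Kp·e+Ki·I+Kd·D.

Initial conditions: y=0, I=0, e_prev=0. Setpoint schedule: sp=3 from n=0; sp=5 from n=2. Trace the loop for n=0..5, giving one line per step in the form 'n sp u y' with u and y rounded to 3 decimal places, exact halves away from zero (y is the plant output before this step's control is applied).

(exact arithmetic carried between steps; '≈' marks a value shown rounded to 6 d.p. or computed from one; I and e_prev carry over from the previous line; the table rounds u and y to 3 d.p., halves away from zero)
n=0: y=0, sp=3, e=sp−y=3; I=3, D=e−e_prev=3; u=5/4·3+5/4·3+0·3=7.5; next y=1/5·0+1/2·7.5=3.75
n=1: y=3.75, sp=3, e=sp−y=-0.75; I=2.25, D=e−e_prev=-3.75; u=5/4·(-0.75)+5/4·2.25+0·(-3.75)=1.875; next y=1/5·3.75+1/2·1.875=1.6875
n=2: y=1.6875, sp=5, e=sp−y=3.3125; I=5.5625, D=e−e_prev=4.0625; u=5/4·3.3125+5/4·5.5625+0·4.0625=11.09375; next y=1/5·1.6875+1/2·11.09375=5.884375
n=3: y=5.884375, sp=5, e=sp−y=-0.884375; I=4.678125, D=e−e_prev=-4.196875; u=5/4·(-0.884375)+5/4·4.678125+0·(-4.196875)≈4.742188; next y=1/5·5.884375+1/2·4.742188≈3.547969
n=4: y≈3.547969, sp=5, e=sp−y≈1.452031; I≈6.130156, D=e−e_prev≈2.336406; u=5/4·1.452031+5/4·6.130156+0·2.336406≈9.477734; next y=1/5·3.547969+1/2·9.477734≈5.448461
n=5: y≈5.448461, sp=5, e=sp−y≈-0.448461; I≈5.681695, D=e−e_prev≈-1.900492; u=5/4·(-0.448461)+5/4·5.681695+0·(-1.900492)≈6.541543; next y=1/5·5.448461+1/2·6.541543≈4.360464

0 3 7.500 0.000
1 3 1.875 3.750
2 5 11.094 1.688
3 5 4.742 5.884
4 5 9.478 3.548
5 5 6.542 5.448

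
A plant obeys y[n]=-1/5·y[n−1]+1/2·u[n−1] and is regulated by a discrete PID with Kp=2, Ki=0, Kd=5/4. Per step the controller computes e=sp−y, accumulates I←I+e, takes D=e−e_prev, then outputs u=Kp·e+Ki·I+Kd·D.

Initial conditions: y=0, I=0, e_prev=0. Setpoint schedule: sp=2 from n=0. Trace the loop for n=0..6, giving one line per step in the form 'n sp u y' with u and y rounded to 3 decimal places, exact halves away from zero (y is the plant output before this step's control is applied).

0 2 6.500 0.000
1 2 -6.563 3.250
2 2 20.839 -3.931
3 2 -37.333 11.206
4 2 85.957 -20.908
5 2 -175.404 47.160
6 2 378.636 -97.134

(exact arithmetic carried between steps; '≈' marks a value shown rounded to 6 d.p. or computed from one; I and e_prev carry over from the previous line; the table rounds u and y to 3 d.p., halves away from zero)
n=0: y=0, sp=2, e=sp−y=2; I=2, D=e−e_prev=2; u=2·2+0·2+5/4·2=6.5; next y=-1/5·0+1/2·6.5=3.25
n=1: y=3.25, sp=2, e=sp−y=-1.25; I=0.75, D=e−e_prev=-3.25; u=2·(-1.25)+0·0.75+5/4·(-3.25)=-6.5625; next y=-1/5·3.25+1/2·(-6.5625)=-3.93125
n=2: y=-3.93125, sp=2, e=sp−y=5.93125; I=6.68125, D=e−e_prev=7.18125; u=2·5.93125+0·6.68125+5/4·7.18125≈20.839063; next y=-1/5·(-3.93125)+1/2·20.839063≈11.205781
n=3: y≈11.205781, sp=2, e=sp−y≈-9.205781; I≈-2.524531, D=e−e_prev≈-15.137031; u=2·(-9.205781)+0·(-2.524531)+5/4·(-15.137031)≈-37.332852; next y=-1/5·11.205781+1/2·(-37.332852)≈-20.907582
n=4: y≈-20.907582, sp=2, e=sp−y≈22.907582; I≈20.383051, D=e−e_prev≈32.113363; u=2·22.907582+0·20.383051+5/4·32.113363≈85.956868; next y=-1/5·(-20.907582)+1/2·85.956868≈47.159950
n=5: y≈47.159950, sp=2, e=sp−y≈-45.159950; I≈-24.776900, D=e−e_prev≈-68.067533; u=2·(-45.159950)+0·(-24.776900)+5/4·(-68.067533)≈-175.404317; next y=-1/5·47.159950+1/2·(-175.404317)≈-97.134148
n=6: y≈-97.134148, sp=2, e=sp−y≈99.134148; I≈74.357249, D=e−e_prev≈144.294099; u=2·99.134148+0·74.357249+5/4·144.294099≈378.635920; next y=-1/5·(-97.134148)+1/2·378.635920≈208.744790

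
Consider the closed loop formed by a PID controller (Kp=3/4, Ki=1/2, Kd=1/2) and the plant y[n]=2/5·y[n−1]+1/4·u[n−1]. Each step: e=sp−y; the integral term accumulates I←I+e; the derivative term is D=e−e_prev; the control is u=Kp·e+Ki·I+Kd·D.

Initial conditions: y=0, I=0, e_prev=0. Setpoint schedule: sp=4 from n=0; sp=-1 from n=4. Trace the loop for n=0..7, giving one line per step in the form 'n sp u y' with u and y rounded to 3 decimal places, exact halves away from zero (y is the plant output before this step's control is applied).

0 4 7.000 0.000
1 4 3.938 1.750
2 4 6.052 1.684
3 4 6.298 2.187
4 -1 -1.753 2.449
5 -1 2.492 0.541
6 -1 0.246 0.840
7 -1 0.249 0.397

(exact arithmetic carried between steps; '≈' marks a value shown rounded to 6 d.p. or computed from one; I and e_prev carry over from the previous line; the table rounds u and y to 3 d.p., halves away from zero)
n=0: y=0, sp=4, e=sp−y=4; I=4, D=e−e_prev=4; u=3/4·4+1/2·4+1/2·4=7; next y=2/5·0+1/4·7=1.75
n=1: y=1.75, sp=4, e=sp−y=2.25; I=6.25, D=e−e_prev=-1.75; u=3/4·2.25+1/2·6.25+1/2·(-1.75)=3.9375; next y=2/5·1.75+1/4·3.9375=1.684375
n=2: y=1.684375, sp=4, e=sp−y=2.315625; I=8.565625, D=e−e_prev=0.065625; u=3/4·2.315625+1/2·8.565625+1/2·0.065625≈6.052344; next y=2/5·1.684375+1/4·6.052344≈2.186836
n=3: y≈2.186836, sp=4, e=sp−y≈1.813164; I≈10.378789, D=e−e_prev≈-0.502461; u=3/4·1.813164+1/2·10.378789+1/2·(-0.502461)≈6.298037; next y=2/5·2.186836+1/4·6.298037≈2.449244
n=4: y≈2.449244, sp=-1, e=sp−y≈-3.449244; I≈6.929545, D=e−e_prev≈-5.262408; u=3/4·(-3.449244)+1/2·6.929545+1/2·(-5.262408)≈-1.753364; next y=2/5·2.449244+1/4·(-1.753364)≈0.541356
n=5: y≈0.541356, sp=-1, e=sp−y≈-1.541356; I≈5.388189, D=e−e_prev≈1.907887; u=3/4·(-1.541356)+1/2·5.388189+1/2·1.907887≈2.492021; next y=2/5·0.541356+1/4·2.492021≈0.839548
n=6: y≈0.839548, sp=-1, e=sp−y≈-1.839548; I≈3.548641, D=e−e_prev≈-0.298191; u=3/4·(-1.839548)+1/2·3.548641+1/2·(-0.298191)≈0.245564; next y=2/5·0.839548+1/4·0.245564≈0.397210
n=7: y≈0.397210, sp=-1, e=sp−y≈-1.397210; I≈2.151431, D=e−e_prev≈0.442338; u=3/4·(-1.397210)+1/2·2.151431+1/2·0.442338≈0.248977; next y=2/5·0.397210+1/4·0.248977≈0.221128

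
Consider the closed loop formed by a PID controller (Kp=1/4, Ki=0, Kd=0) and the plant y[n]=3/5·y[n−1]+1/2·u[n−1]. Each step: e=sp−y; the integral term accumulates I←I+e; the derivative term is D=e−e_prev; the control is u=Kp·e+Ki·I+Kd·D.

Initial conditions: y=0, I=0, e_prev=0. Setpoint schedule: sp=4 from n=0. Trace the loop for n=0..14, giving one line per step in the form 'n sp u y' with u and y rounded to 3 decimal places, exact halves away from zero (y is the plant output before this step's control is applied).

0 4 1.000 0.000
1 4 0.875 0.500
2 4 0.816 0.738
3 4 0.787 0.850
4 4 0.774 0.904
5 4 0.768 0.929
6 4 0.765 0.941
7 4 0.763 0.947
8 4 0.763 0.950
9 4 0.762 0.951
10 4 0.762 0.952
11 4 0.762 0.952
12 4 0.762 0.952
13 4 0.762 0.952
14 4 0.762 0.952

(exact arithmetic carried between steps; '≈' marks a value shown rounded to 6 d.p. or computed from one; I and e_prev carry over from the previous line; the table rounds u and y to 3 d.p., halves away from zero)
n=0: y=0, sp=4, e=sp−y=4; I=4, D=e−e_prev=4; u=1/4·4+0·4+0·4=1; next y=3/5·0+1/2·1=0.5
n=1: y=0.5, sp=4, e=sp−y=3.5; I=7.5, D=e−e_prev=-0.5; u=1/4·3.5+0·7.5+0·(-0.5)=0.875; next y=3/5·0.5+1/2·0.875=0.7375
n=2: y=0.7375, sp=4, e=sp−y=3.2625; I=10.7625, D=e−e_prev=-0.2375; u=1/4·3.2625+0·10.7625+0·(-0.2375)=0.815625; next y=3/5·0.7375+1/2·0.815625≈0.850313
n=3: y≈0.850313, sp=4, e=sp−y≈3.149688; I≈13.912188, D=e−e_prev≈-0.112813; u=1/4·3.149688+0·13.912188+0·(-0.112813)≈0.787422; next y=3/5·0.850313+1/2·0.787422≈0.903898
n=4: y≈0.903898, sp=4, e=sp−y≈3.096102; I≈17.008289, D=e−e_prev≈-0.053586; u=1/4·3.096102+0·17.008289+0·(-0.053586)≈0.774025; next y=3/5·0.903898+1/2·0.774025≈0.929352
n=5: y≈0.929352, sp=4, e=sp−y≈3.070648; I≈20.078937, D=e−e_prev≈-0.025453; u=1/4·3.070648+0·20.078937+0·(-0.025453)≈0.767662; next y=3/5·0.929352+1/2·0.767662≈0.941442
n=6: y≈0.941442, sp=4, e=sp−y≈3.058558; I≈23.137495, D=e−e_prev≈-0.012090; u=1/4·3.058558+0·23.137495+0·(-0.012090)≈0.764639; next y=3/5·0.941442+1/2·0.764639≈0.947185
n=7: y≈0.947185, sp=4, e=sp−y≈3.052815; I≈26.190310, D=e−e_prev≈-0.005743; u=1/4·3.052815+0·26.190310+0·(-0.005743)≈0.763204; next y=3/5·0.947185+1/2·0.763204≈0.949913
n=8: y≈0.949913, sp=4, e=sp−y≈3.050087; I≈29.240397, D=e−e_prev≈-0.002728; u=1/4·3.050087+0·29.240397+0·(-0.002728)≈0.762522; next y=3/5·0.949913+1/2·0.762522≈0.951209
n=9: y≈0.951209, sp=4, e=sp−y≈3.048791; I≈32.289189, D=e−e_prev≈-0.001296; u=1/4·3.048791+0·32.289189+0·(-0.001296)≈0.762198; next y=3/5·0.951209+1/2·0.762198≈0.951824
n=10: y≈0.951824, sp=4, e=sp−y≈3.048176; I≈35.337365, D=e−e_prev≈-0.000615; u=1/4·3.048176+0·35.337365+0·(-0.000615)≈0.762044; next y=3/5·0.951824+1/2·0.762044≈0.952116
n=11: y≈0.952116, sp=4, e=sp−y≈3.047884; I≈38.385248, D=e−e_prev≈-0.000292; u=1/4·3.047884+0·38.385248+0·(-0.000292)≈0.761971; next y=3/5·0.952116+1/2·0.761971≈0.952255
n=12: y≈0.952255, sp=4, e=sp−y≈3.047745; I≈41.432993, D=e−e_prev≈-0.000139; u=1/4·3.047745+0·41.432993+0·(-0.000139)≈0.761936; next y=3/5·0.952255+1/2·0.761936≈0.952321
n=13: y≈0.952321, sp=4, e=sp−y≈3.047679; I≈44.480672, D=e−e_prev≈-0.000066; u=1/4·3.047679+0·44.480672+0·(-0.000066)≈0.761920; next y=3/5·0.952321+1/2·0.761920≈0.952353
n=14: y≈0.952353, sp=4, e=sp−y≈3.047647; I≈47.528319, D=e−e_prev≈-0.000031; u=1/4·3.047647+0·47.528319+0·(-0.000031)≈0.761912; next y=3/5·0.952353+1/2·0.761912≈0.952367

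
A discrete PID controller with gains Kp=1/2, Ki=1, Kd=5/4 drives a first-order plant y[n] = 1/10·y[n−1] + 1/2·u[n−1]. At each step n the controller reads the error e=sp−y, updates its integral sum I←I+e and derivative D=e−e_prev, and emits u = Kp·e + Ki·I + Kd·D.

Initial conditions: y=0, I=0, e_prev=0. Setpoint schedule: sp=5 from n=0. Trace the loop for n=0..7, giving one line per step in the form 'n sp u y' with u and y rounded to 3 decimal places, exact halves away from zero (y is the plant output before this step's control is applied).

(exact arithmetic carried between steps; '≈' marks a value shown rounded to 6 d.p. or computed from one; I and e_prev carry over from the previous line; the table rounds u and y to 3 d.p., halves away from zero)
n=0: y=0, sp=5, e=sp−y=5; I=5, D=e−e_prev=5; u=1/2·5+1·5+5/4·5=13.75; next y=1/10·0+1/2·13.75=6.875
n=1: y=6.875, sp=5, e=sp−y=-1.875; I=3.125, D=e−e_prev=-6.875; u=1/2·(-1.875)+1·3.125+5/4·(-6.875)=-6.40625; next y=1/10·6.875+1/2·(-6.40625)=-2.515625
n=2: y=-2.515625, sp=5, e=sp−y=7.515625; I=10.640625, D=e−e_prev=9.390625; u=1/2·7.515625+1·10.640625+5/4·9.390625≈26.136719; next y=1/10·(-2.515625)+1/2·26.136719≈12.816797
n=3: y≈12.816797, sp=5, e=sp−y≈-7.816797; I≈2.823828, D=e−e_prev≈-15.332422; u=1/2·(-7.816797)+1·2.823828+5/4·(-15.332422)≈-20.250098; next y=1/10·12.816797+1/2·(-20.250098)≈-8.843369
n=4: y≈-8.843369, sp=5, e=sp−y≈13.843369; I≈16.667197, D=e−e_prev≈21.660166; u=1/2·13.843369+1·16.667197+5/4·21.660166≈50.664089; next y=1/10·(-8.843369)+1/2·50.664089≈24.447708
n=5: y≈24.447708, sp=5, e=sp−y≈-19.447708; I≈-2.780510, D=e−e_prev≈-33.291077; u=1/2·(-19.447708)+1·(-2.780510)+5/4·(-33.291077)≈-54.118211; next y=1/10·24.447708+1/2·(-54.118211)≈-24.614334
n=6: y≈-24.614334, sp=5, e=sp−y≈29.614334; I≈26.833824, D=e−e_prev≈49.062042; u=1/2·29.614334+1·26.833824+5/4·49.062042≈102.968544; next y=1/10·(-24.614334)+1/2·102.968544≈49.022839
n=7: y≈49.022839, sp=5, e=sp−y≈-44.022839; I≈-17.189015, D=e−e_prev≈-73.637173; u=1/2·(-44.022839)+1·(-17.189015)+5/4·(-73.637173)≈-131.246900; next y=1/10·49.022839+1/2·(-131.246900)≈-60.721166

0 5 13.750 0.000
1 5 -6.406 6.875
2 5 26.137 -2.516
3 5 -20.250 12.817
4 5 50.664 -8.843
5 5 -54.118 24.448
6 5 102.969 -24.614
7 5 -131.247 49.023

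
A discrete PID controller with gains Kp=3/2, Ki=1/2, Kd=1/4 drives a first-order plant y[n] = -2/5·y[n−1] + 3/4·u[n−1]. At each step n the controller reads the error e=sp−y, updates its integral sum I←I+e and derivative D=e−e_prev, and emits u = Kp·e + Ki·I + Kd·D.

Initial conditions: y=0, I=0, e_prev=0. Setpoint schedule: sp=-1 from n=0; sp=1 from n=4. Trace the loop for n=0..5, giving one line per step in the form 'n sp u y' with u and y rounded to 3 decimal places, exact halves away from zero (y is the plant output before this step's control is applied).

0 -1 -2.250 0.000
1 -1 1.297 -1.688
2 -1 -6.285 1.648
3 -1 9.021 -5.373
4 1 -18.196 8.915
5 1 39.707 -17.213

(exact arithmetic carried between steps; '≈' marks a value shown rounded to 6 d.p. or computed from one; I and e_prev carry over from the previous line; the table rounds u and y to 3 d.p., halves away from zero)
n=0: y=0, sp=-1, e=sp−y=-1; I=-1, D=e−e_prev=-1; u=3/2·(-1)+1/2·(-1)+1/4·(-1)=-2.25; next y=-2/5·0+3/4·(-2.25)=-1.6875
n=1: y=-1.6875, sp=-1, e=sp−y=0.6875; I=-0.3125, D=e−e_prev=1.6875; u=3/2·0.6875+1/2·(-0.3125)+1/4·1.6875=1.296875; next y=-2/5·(-1.6875)+3/4·1.296875≈1.647656
n=2: y≈1.647656, sp=-1, e=sp−y≈-2.647656; I≈-2.960156, D=e−e_prev≈-3.335156; u=3/2·(-2.647656)+1/2·(-2.960156)+1/4·(-3.335156)≈-6.285352; next y=-2/5·1.647656+3/4·(-6.285352)≈-5.373076
n=3: y≈-5.373076, sp=-1, e=sp−y≈4.373076; I≈1.412920, D=e−e_prev≈7.020732; u=3/2·4.373076+1/2·1.412920+1/4·7.020732≈9.021257; next y=-2/5·(-5.373076)+3/4·9.021257≈8.915173
n=4: y≈8.915173, sp=1, e=sp−y≈-7.915173; I≈-6.502254, D=e−e_prev≈-12.288250; u=3/2·(-7.915173)+1/2·(-6.502254)+1/4·(-12.288250)≈-18.195949; next y=-2/5·8.915173+3/4·(-18.195949)≈-17.213031
n=5: y≈-17.213031, sp=1, e=sp−y≈18.213031; I≈11.710778, D=e−e_prev≈26.128205; u=3/2·18.213031+1/2·11.710778+1/4·26.128205≈39.706987; next y=-2/5·(-17.213031)+3/4·39.706987≈36.665453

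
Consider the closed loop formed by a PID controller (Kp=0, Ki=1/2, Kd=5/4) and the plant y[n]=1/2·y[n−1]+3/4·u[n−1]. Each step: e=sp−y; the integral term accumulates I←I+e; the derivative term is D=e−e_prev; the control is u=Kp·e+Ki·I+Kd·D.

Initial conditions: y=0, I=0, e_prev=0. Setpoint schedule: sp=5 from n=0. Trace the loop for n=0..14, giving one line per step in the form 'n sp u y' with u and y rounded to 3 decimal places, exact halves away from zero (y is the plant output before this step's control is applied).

0 5 8.750 0.000
1 5 -6.484 6.563
2 5 15.190 -1.582
3 5 -13.021 10.602
4 5 25.775 -4.465
5 5 -26.062 17.098
6 5 44.010 -10.997
7 5 -50.497 27.509
8 5 76.729 -24.118
9 5 -95.056 45.488
10 5 136.271 -48.548
11 5 -175.836 77.929
12 5 244.769 -92.912
13 5 -322.384 137.120
14 5 442.206 -173.228

(exact arithmetic carried between steps; '≈' marks a value shown rounded to 6 d.p. or computed from one; I and e_prev carry over from the previous line; the table rounds u and y to 3 d.p., halves away from zero)
n=0: y=0, sp=5, e=sp−y=5; I=5, D=e−e_prev=5; u=0·5+1/2·5+5/4·5=8.75; next y=1/2·0+3/4·8.75=6.5625
n=1: y=6.5625, sp=5, e=sp−y=-1.5625; I=3.4375, D=e−e_prev=-6.5625; u=0·(-1.5625)+1/2·3.4375+5/4·(-6.5625)=-6.484375; next y=1/2·6.5625+3/4·(-6.484375)≈-1.582031
n=2: y≈-1.582031, sp=5, e=sp−y≈6.582031; I≈10.019531, D=e−e_prev≈8.144531; u=0·6.582031+1/2·10.019531+5/4·8.144531≈15.190430; next y=1/2·(-1.582031)+3/4·15.190430≈10.601807
n=3: y≈10.601807, sp=5, e=sp−y≈-5.601807; I≈4.417725, D=e−e_prev≈-12.183838; u=0·(-5.601807)+1/2·4.417725+5/4·(-12.183838)≈-13.020935; next y=1/2·10.601807+3/4·(-13.020935)≈-4.464798
n=4: y≈-4.464798, sp=5, e=sp−y≈9.464798; I≈13.882523, D=e−e_prev≈15.066605; u=0·9.464798+1/2·13.882523+5/4·15.066605≈25.774517; next y=1/2·(-4.464798)+3/4·25.774517≈17.098489
n=5: y≈17.098489, sp=5, e=sp−y≈-12.098489; I≈1.784034, D=e−e_prev≈-21.563287; u=0·(-12.098489)+1/2·1.784034+5/4·(-21.563287)≈-26.062092; next y=1/2·17.098489+3/4·(-26.062092)≈-10.997324
n=6: y≈-10.997324, sp=5, e=sp−y≈15.997324; I≈17.781358, D=e−e_prev≈28.095813; u=0·15.997324+1/2·17.781358+5/4·28.095813≈44.010445; next y=1/2·(-10.997324)+3/4·44.010445≈27.509172
n=7: y≈27.509172, sp=5, e=sp−y≈-22.509172; I≈-4.727814, D=e−e_prev≈-38.506496; u=0·(-22.509172)+1/2·(-4.727814)+5/4·(-38.506496)≈-50.497027; next y=1/2·27.509172+3/4·(-50.497027)≈-24.118184
n=8: y≈-24.118184, sp=5, e=sp−y≈29.118184; I≈24.390371, D=e−e_prev≈51.627356; u=0·29.118184+1/2·24.390371+5/4·51.627356≈76.729381; next y=1/2·(-24.118184)+3/4·76.729381≈45.487943
n=9: y≈45.487943, sp=5, e=sp−y≈-40.487943; I≈-16.097573, D=e−e_prev≈-69.606128; u=0·(-40.487943)+1/2·(-16.097573)+5/4·(-69.606128)≈-95.056446; next y=1/2·45.487943+3/4·(-95.056446)≈-48.548363
n=10: y≈-48.548363, sp=5, e=sp−y≈53.548363; I≈37.450790, D=e−e_prev≈94.036306; u=0·53.548363+1/2·37.450790+5/4·94.036306≈136.270778; next y=1/2·(-48.548363)+3/4·136.270778≈77.928902
n=11: y≈77.928902, sp=5, e=sp−y≈-72.928902; I≈-35.478112, D=e−e_prev≈-126.477265; u=0·(-72.928902)+1/2·(-35.478112)+5/4·(-126.477265)≈-175.835637; next y=1/2·77.928902+3/4·(-175.835637)≈-92.912277
n=12: y≈-92.912277, sp=5, e=sp−y≈97.912277; I≈62.434165, D=e−e_prev≈170.841179; u=0·97.912277+1/2·62.434165+5/4·170.841179≈244.768556; next y=1/2·(-92.912277)+3/4·244.768556≈137.120278
n=13: y≈137.120278, sp=5, e=sp−y≈-132.120278; I≈-69.686114, D=e−e_prev≈-230.032555; u=0·(-132.120278)+1/2·(-69.686114)+5/4·(-230.032555)≈-322.383751; next y=1/2·137.120278+3/4·(-322.383751)≈-173.227674
n=14: y≈-173.227674, sp=5, e=sp−y≈178.227674; I≈108.541560, D=e−e_prev≈310.347952; u=0·178.227674+1/2·108.541560+5/4·310.347952≈442.205720; next y=1/2·(-173.227674)+3/4·442.205720≈245.040453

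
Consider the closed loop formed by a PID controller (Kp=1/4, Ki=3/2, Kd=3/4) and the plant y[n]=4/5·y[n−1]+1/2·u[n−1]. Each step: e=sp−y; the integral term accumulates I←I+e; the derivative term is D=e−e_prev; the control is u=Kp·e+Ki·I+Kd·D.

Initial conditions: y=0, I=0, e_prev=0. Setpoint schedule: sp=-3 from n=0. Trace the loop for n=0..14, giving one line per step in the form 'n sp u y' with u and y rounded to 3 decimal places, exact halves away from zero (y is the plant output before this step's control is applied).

(exact arithmetic carried between steps; '≈' marks a value shown rounded to 6 d.p. or computed from one; I and e_prev carry over from the previous line; the table rounds u and y to 3 d.p., halves away from zero)
n=0: y=0, sp=-3, e=sp−y=-3; I=-3, D=e−e_prev=-3; u=1/4·(-3)+3/2·(-3)+3/4·(-3)=-7.5; next y=4/5·0+1/2·(-7.5)=-3.75
n=1: y=-3.75, sp=-3, e=sp−y=0.75; I=-2.25, D=e−e_prev=3.75; u=1/4·0.75+3/2·(-2.25)+3/4·3.75=-0.375; next y=4/5·(-3.75)+1/2·(-0.375)=-3.1875
n=2: y=-3.1875, sp=-3, e=sp−y=0.1875; I=-2.0625, D=e−e_prev=-0.5625; u=1/4·0.1875+3/2·(-2.0625)+3/4·(-0.5625)=-3.46875; next y=4/5·(-3.1875)+1/2·(-3.46875)=-4.284375
n=3: y=-4.284375, sp=-3, e=sp−y=1.284375; I=-0.778125, D=e−e_prev=1.096875; u=1/4·1.284375+3/2·(-0.778125)+3/4·1.096875≈-0.023438; next y=4/5·(-4.284375)+1/2·(-0.023438)≈-3.439219
n=4: y≈-3.439219, sp=-3, e=sp−y≈0.439219; I≈-0.338906, D=e−e_prev≈-0.845156; u=1/4·0.439219+3/2·(-0.338906)+3/4·(-0.845156)≈-1.032422; next y=4/5·(-3.439219)+1/2·(-1.032422)≈-3.267586
n=5: y≈-3.267586, sp=-3, e=sp−y≈0.267586; I≈-0.071320, D=e−e_prev≈-0.171633; u=1/4·0.267586+3/2·(-0.071320)+3/4·(-0.171633)≈-0.168809; next y=4/5·(-3.267586)+1/2·(-0.168809)≈-2.698473
n=6: y≈-2.698473, sp=-3, e=sp−y≈-0.301527; I≈-0.372847, D=e−e_prev≈-0.569113; u=1/4·(-0.301527)+3/2·(-0.372847)+3/4·(-0.569113)≈-1.061487; next y=4/5·(-2.698473)+1/2·(-1.061487)≈-2.689522
n=7: y≈-2.689522, sp=-3, e=sp−y≈-0.310478; I≈-0.683325, D=e−e_prev≈-0.008951; u=1/4·(-0.310478)+3/2·(-0.683325)+3/4·(-0.008951)≈-1.109320; next y=4/5·(-2.689522)+1/2·(-1.109320)≈-2.706278
n=8: y≈-2.706278, sp=-3, e=sp−y≈-0.293722; I≈-0.977047, D=e−e_prev≈0.016756; u=1/4·(-0.293722)+3/2·(-0.977047)+3/4·0.016756≈-1.526435; next y=4/5·(-2.706278)+1/2·(-1.526435)≈-2.928240
n=9: y≈-2.928240, sp=-3, e=sp−y≈-0.071760; I≈-1.048808, D=e−e_prev≈0.221962; u=1/4·(-0.071760)+3/2·(-1.048808)+3/4·0.221962≈-1.424680; next y=4/5·(-2.928240)+1/2·(-1.424680)≈-3.054932
n=10: y≈-3.054932, sp=-3, e=sp−y≈0.054932; I≈-0.993876, D=e−e_prev≈0.126692; u=1/4·0.054932+3/2·(-0.993876)+3/4·0.126692≈-1.382062; next y=4/5·(-3.054932)+1/2·(-1.382062)≈-3.134976
n=11: y≈-3.134976, sp=-3, e=sp−y≈0.134976; I≈-0.858900, D=e−e_prev≈0.080044; u=1/4·0.134976+3/2·(-0.858900)+3/4·0.080044≈-1.194572; next y=4/5·(-3.134976)+1/2·(-1.194572)≈-3.105267
n=12: y≈-3.105267, sp=-3, e=sp−y≈0.105267; I≈-0.753633, D=e−e_prev≈-0.029709; u=1/4·0.105267+3/2·(-0.753633)+3/4·(-0.029709)≈-1.126414; next y=4/5·(-3.105267)+1/2·(-1.126414)≈-3.047421
n=13: y≈-3.047421, sp=-3, e=sp−y≈0.047421; I≈-0.706212, D=e−e_prev≈-0.057846; u=1/4·0.047421+3/2·(-0.706212)+3/4·(-0.057846)≈-1.090848; next y=4/5·(-3.047421)+1/2·(-1.090848)≈-2.983360
n=14: y≈-2.983360, sp=-3, e=sp−y≈-0.016640; I≈-0.722852, D=e−e_prev≈-0.064060; u=1/4·(-0.016640)+3/2·(-0.722852)+3/4·(-0.064060)≈-1.136483; next y=4/5·(-2.983360)+1/2·(-1.136483)≈-2.954930

0 -3 -7.500 0.000
1 -3 -0.375 -3.750
2 -3 -3.469 -3.188
3 -3 -0.023 -4.284
4 -3 -1.032 -3.439
5 -3 -0.169 -3.268
6 -3 -1.061 -2.698
7 -3 -1.109 -2.690
8 -3 -1.526 -2.706
9 -3 -1.425 -2.928
10 -3 -1.382 -3.055
11 -3 -1.195 -3.135
12 -3 -1.126 -3.105
13 -3 -1.091 -3.047
14 -3 -1.136 -2.983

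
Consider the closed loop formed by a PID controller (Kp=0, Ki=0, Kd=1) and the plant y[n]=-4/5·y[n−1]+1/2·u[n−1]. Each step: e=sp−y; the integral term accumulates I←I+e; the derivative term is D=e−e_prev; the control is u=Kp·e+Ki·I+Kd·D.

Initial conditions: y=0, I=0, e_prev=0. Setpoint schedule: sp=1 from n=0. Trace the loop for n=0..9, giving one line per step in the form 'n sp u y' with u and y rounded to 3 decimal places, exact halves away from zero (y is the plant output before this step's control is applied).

0 1 1.000 0.000
1 1 -0.500 0.500
2 1 1.150 -0.650
3 1 -1.745 1.095
4 1 2.844 -1.749
5 1 -4.569 2.821
6 1 7.362 -4.541
7 1 -11.854 7.314
8 1 19.092 -11.778
9 1 -30.746 18.968

(exact arithmetic carried between steps; '≈' marks a value shown rounded to 6 d.p. or computed from one; I and e_prev carry over from the previous line; the table rounds u and y to 3 d.p., halves away from zero)
n=0: y=0, sp=1, e=sp−y=1; I=1, D=e−e_prev=1; u=0·1+0·1+1·1=1; next y=-4/5·0+1/2·1=0.5
n=1: y=0.5, sp=1, e=sp−y=0.5; I=1.5, D=e−e_prev=-0.5; u=0·0.5+0·1.5+1·(-0.5)=-0.5; next y=-4/5·0.5+1/2·(-0.5)=-0.65
n=2: y=-0.65, sp=1, e=sp−y=1.65; I=3.15, D=e−e_prev=1.15; u=0·1.65+0·3.15+1·1.15=1.15; next y=-4/5·(-0.65)+1/2·1.15=1.095
n=3: y=1.095, sp=1, e=sp−y=-0.095; I=3.055, D=e−e_prev=-1.745; u=0·(-0.095)+0·3.055+1·(-1.745)=-1.745; next y=-4/5·1.095+1/2·(-1.745)=-1.7485
n=4: y=-1.7485, sp=1, e=sp−y=2.7485; I=5.8035, D=e−e_prev=2.8435; u=0·2.7485+0·5.8035+1·2.8435=2.8435; next y=-4/5·(-1.7485)+1/2·2.8435=2.82055
n=5: y=2.82055, sp=1, e=sp−y=-1.82055; I=3.98295, D=e−e_prev=-4.56905; u=0·(-1.82055)+0·3.98295+1·(-4.56905)=-4.56905; next y=-4/5·2.82055+1/2·(-4.56905)=-4.540965
n=6: y=-4.540965, sp=1, e=sp−y=5.540965; I=9.523915, D=e−e_prev=7.361515; u=0·5.540965+0·9.523915+1·7.361515=7.361515; next y=-4/5·(-4.540965)+1/2·7.361515≈7.313530
n=7: y≈7.313530, sp=1, e=sp−y≈-6.313530; I≈3.210386, D=e−e_prev≈-11.854495; u=0·(-6.313530)+0·3.210386+1·(-11.854495)≈-11.854495; next y=-4/5·7.313530+1/2·(-11.854495)≈-11.778071
n=8: y≈-11.778071, sp=1, e=sp−y≈12.778071; I≈15.988456, D=e−e_prev≈19.091600; u=0·12.778071+0·15.988456+1·19.091600≈19.091600; next y=-4/5·(-11.778071)+1/2·19.091600≈18.968257
n=9: y≈18.968257, sp=1, e=sp−y≈-17.968257; I≈-1.979801, D=e−e_prev≈-30.746328; u=0·(-17.968257)+0·(-1.979801)+1·(-30.746328)≈-30.746328; next y=-4/5·18.968257+1/2·(-30.746328)≈-30.547769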